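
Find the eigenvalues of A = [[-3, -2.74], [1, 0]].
Eigenvalues solve det(λI - A) = 0.
Characteristic polynomial: λ^2 + 3*λ + 2.74 = 0.
Roots: -1.5 + 0.7j, -1.5 - 0.7j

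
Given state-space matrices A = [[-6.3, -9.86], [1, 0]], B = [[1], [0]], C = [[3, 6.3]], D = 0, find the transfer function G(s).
G(s) = C(sI - A)⁻¹B + D.
Characteristic polynomial det(sI - A) = s^2 + 6.3*s + 9.86.
Numerator from C·adj(sI-A)·B + D·det(sI-A) = 3*s + 6.3.
G(s) = (3*s + 6.3)/(s^2 + 6.3*s + 9.86)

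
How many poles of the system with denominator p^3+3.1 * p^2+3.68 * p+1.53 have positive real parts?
p^3 + 3.1*p^2 + 3.68*p + 1.53 = (p + 0.9)(p^2 + 2.2*p + 1.7). Poles: -0.9, -1.1 + 0.7j, -1.1 - 0.7j. RHP poles (Re>0): 0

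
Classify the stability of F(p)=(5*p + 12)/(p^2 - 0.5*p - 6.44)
Denominator: p^2 - 0.5*p - 6.44 = (p - 2.8)(p + 2.3). Poles: -2.3, 2.8. Unstable (1 pole(s) in RHP)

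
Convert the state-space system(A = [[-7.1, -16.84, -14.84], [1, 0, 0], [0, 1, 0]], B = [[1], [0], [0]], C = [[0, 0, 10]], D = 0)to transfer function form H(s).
H(s) = C(sI - A)⁻¹B + D.
Characteristic polynomial det(sI - A) = s^3 + 7.1*s^2 + 16.84*s + 14.84.
Numerator from C·adj(sI-A)·B + D·det(sI-A) = 10.
H(s) = (10)/(s^3 + 7.1*s^2 + 16.84*s + 14.84)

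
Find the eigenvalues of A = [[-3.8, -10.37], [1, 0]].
Eigenvalues solve det(λI - A) = 0.
Characteristic polynomial: λ^2 + 3.8*λ + 10.37 = 0.
Roots: -1.9 + 2.6j, -1.9 - 2.6j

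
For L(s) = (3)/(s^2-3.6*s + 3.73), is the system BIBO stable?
Denominator: s^2 - 3.6*s + 3.73. Poles: 1.8 + 0.7j, 1.8 - 0.7j. All Re(p)<0: No (unstable)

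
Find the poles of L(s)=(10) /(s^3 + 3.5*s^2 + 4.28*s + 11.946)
Set denominator = 0: s^3 + 3.5*s^2 + 4.28*s + 11.946 = (s + 3.3)(s^2 + 0.2*s + 3.62) = 0 → Poles: -0.1 + 1.9j, -0.1 - 1.9j, -3.3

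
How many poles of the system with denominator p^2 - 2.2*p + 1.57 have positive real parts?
Poles: 1.1 + 0.6j, 1.1 - 0.6j. RHP poles (Re>0): 2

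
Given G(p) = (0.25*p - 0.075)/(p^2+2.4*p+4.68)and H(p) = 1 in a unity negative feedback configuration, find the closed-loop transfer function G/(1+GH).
Closed-loop T = G/(1+GH).
Numerator: G_num * H_den = 0.25*p - 0.075.
Denominator: G_den * H_den + G_num * H_num = (p^2 + 2.4*p + 4.68) + (0.25*p - 0.075) = p^2 + 2.65*p + 4.605.
T(p) = (0.25*p - 0.075)/(p^2 + 2.65*p + 4.605)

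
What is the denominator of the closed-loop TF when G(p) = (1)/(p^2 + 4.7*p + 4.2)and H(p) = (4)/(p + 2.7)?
Characteristic poly = G_den * H_den + G_num * H_num = (p^3 + 7.4*p^2 + 16.89*p + 11.34) + (4) = p^3 + 7.4*p^2 + 16.89*p + 15.34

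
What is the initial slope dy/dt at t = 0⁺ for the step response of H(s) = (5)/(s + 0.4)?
IVT: y'(0⁺) = lim_{s→∞} s²·Y(s) = lim_{s→∞} s·H(s).
deg(num) = 0, deg(den) = 1, relative degree = 1, so s·H(s) → (leading num)/(leading den) = 5/1 = 5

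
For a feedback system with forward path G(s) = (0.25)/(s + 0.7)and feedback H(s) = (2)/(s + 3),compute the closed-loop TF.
Closed-loop T = G/(1+GH).
Numerator: G_num * H_den = 0.25*s + 0.75.
Denominator: G_den * H_den + G_num * H_num = (s^2 + 3.7*s + 2.1) + (0.5) = s^2 + 3.7*s + 2.6.
T(s) = (0.25*s + 0.75)/(s^2 + 3.7*s + 2.6)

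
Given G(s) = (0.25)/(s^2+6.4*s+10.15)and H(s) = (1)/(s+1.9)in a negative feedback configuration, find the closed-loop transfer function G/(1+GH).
Closed-loop T = G/(1+GH).
Numerator: G_num * H_den = 0.25*s + 0.475.
Denominator: G_den * H_den + G_num * H_num = (s^3 + 8.3*s^2 + 22.31*s + 19.285) + (0.25) = s^3 + 8.3*s^2 + 22.31*s + 19.535.
T(s) = (0.25*s + 0.475)/(s^3 + 8.3*s^2 + 22.31*s + 19.535)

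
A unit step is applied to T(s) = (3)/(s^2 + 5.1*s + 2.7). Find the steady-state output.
FVT: lim_{t→∞} y(t) = lim_{s→0} s*Y(s) where Y(s) = T(s)/s.
= lim_{s→0} T(s) = T(0) = num(0)/den(0) = 3/2.7 = 1.111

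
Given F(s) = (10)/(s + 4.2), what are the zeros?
Numerator is a nonzero constant (10) → Zeros: none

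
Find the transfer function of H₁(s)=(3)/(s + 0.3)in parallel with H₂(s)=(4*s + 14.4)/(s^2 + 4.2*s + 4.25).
Parallel: H = H₁ + H₂ = (n₁·d₂ + n₂·d₁)/(d₁·d₂).
n₁·d₂ = 3*s^2 + 12.6*s + 12.75. n₂·d₁ = 4*s^2 + 15.6*s + 4.32. Sum = 7*s^2 + 28.2*s + 17.07. d₁·d₂ = s^3 + 4.5*s^2 + 5.51*s + 1.275.
H(s) = (7*s^2 + 28.2*s + 17.07)/(s^3 + 4.5*s^2 + 5.51*s + 1.275)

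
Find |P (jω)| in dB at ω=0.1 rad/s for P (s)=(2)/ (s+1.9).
Substitute s = j*0.1: P(j0.1) = 1.04972 - 0.0552486j.
|P(j0.1)| = sqrt(Re² + Im²) = 1.051.
20*log₁₀(1.051) = 0.43 dB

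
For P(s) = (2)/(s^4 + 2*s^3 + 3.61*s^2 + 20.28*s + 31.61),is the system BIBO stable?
Denominator: s^4 + 2*s^3 + 3.61*s^2 + 20.28*s + 31.61 = (s^2 - 2*s + 7.25)(s^2 + 4*s + 4.36). Poles: -2 + 0.6j, -2 - 0.6j, 1 + 2.5j, 1 - 2.5j. All Re(p)<0: No (unstable)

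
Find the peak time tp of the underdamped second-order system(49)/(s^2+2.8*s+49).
Standard form: ωn²/(s²+2ζωn·s+ωn²) → ωn = 7, ζ = 0.2.
ωd = ωn·√(1-ζ²) = 7·√(1-0.2²) = 6.859.
tp = π/ωd = π/6.859 = 0.4581 s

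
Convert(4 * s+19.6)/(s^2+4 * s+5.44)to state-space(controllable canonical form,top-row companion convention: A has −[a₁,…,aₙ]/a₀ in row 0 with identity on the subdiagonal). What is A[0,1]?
Reachable canonical form for den = s^2 + 4*s + 5.44: top row of A = -[a₁,a₂,...,aₙ]/a₀, ones on the subdiagonal, zeros elsewhere.
A = [[-4, -5.44], [1, 0]].
A[0,1] = -5.44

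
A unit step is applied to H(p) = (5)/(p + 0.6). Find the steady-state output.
FVT: lim_{t→∞} y(t) = lim_{p→0} p*Y(p) where Y(p) = H(p)/p.
= lim_{p→0} H(p) = H(0) = num(0)/den(0) = 5/0.6 = 8.333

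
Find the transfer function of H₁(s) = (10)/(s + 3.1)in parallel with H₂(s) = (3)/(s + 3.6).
Parallel: H = H₁ + H₂ = (n₁·d₂ + n₂·d₁)/(d₁·d₂).
n₁·d₂ = 10*s + 36. n₂·d₁ = 3*s + 9.3. Sum = 13*s + 45.3. d₁·d₂ = s^2 + 6.7*s + 11.16.
H(s) = (13*s + 45.3)/(s^2 + 6.7*s + 11.16)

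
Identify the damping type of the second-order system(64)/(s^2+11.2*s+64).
Standard form: ωn²/(s²+2ζωn·s+ωn²) gives ωn=8, ζ=0.7.
Underdamped (ζ = 0.7 < 1)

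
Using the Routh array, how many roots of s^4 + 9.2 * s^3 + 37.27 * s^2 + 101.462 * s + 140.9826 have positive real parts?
Routh array:
s^4: [1, 37.27, 140.9826]; s^3: [9.2, 101.462]; s^2: [26.2415, 140.9826]; s^1: [52.035]; s^0: [140.9826]
First column: [1, 9.2, 26.2415, 52.035, 140.9826]. Sign changes = RHP roots = 0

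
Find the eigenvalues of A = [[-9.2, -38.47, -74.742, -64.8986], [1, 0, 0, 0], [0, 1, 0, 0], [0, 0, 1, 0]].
Eigenvalues solve det(λI - A) = 0.
Characteristic polynomial: λ^4 + 9.2*λ^3 + 38.47*λ^2 + 74.742*λ + 64.8986 = 0.
Factor: (λ^2 + 5.8*λ + 14.17)(λ^2 + 3.4*λ + 4.58) = 0.
Roots: -1.7 + 1.3j, -1.7 - 1.3j, -2.9 + 2.4j, -2.9 - 2.4j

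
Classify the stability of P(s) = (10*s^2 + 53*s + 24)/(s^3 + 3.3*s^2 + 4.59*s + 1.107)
Denominator: s^3 + 3.3*s^2 + 4.59*s + 1.107 = (s + 0.3)(s^2 + 3*s + 3.69). Poles: -0.3, -1.5 + 1.2j, -1.5 - 1.2j. Stable (all poles in LHP)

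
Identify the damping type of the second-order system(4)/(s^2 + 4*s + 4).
Standard form: ωn²/(s²+2ζωn·s+ωn²) gives ωn=2, ζ=1.
Critically damped (ζ = 1)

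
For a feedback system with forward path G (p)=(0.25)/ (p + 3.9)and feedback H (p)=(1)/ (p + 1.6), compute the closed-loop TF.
Closed-loop T = G/(1+GH).
Numerator: G_num * H_den = 0.25*p + 0.4.
Denominator: G_den * H_den + G_num * H_num = (p^2 + 5.5*p + 6.24) + (0.25) = p^2 + 5.5*p + 6.49.
T(p) = (0.25*p + 0.4)/(p^2 + 5.5*p + 6.49)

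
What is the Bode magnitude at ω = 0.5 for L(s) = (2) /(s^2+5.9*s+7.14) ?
Substitute s = j*0.5: L(j0.5) = 0.245307 - 0.10503j.
|L(j0.5)| = sqrt(Re² + Im²) = 0.2668.
20*log₁₀(0.2668) = -11.47 dB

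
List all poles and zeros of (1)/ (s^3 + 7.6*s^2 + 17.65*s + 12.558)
Set denominator = 0: s^3 + 7.6*s^2 + 17.65*s + 12.558 = (s + 1.4)(s + 2.3)(s + 3.9) = 0 → Poles: -1.4, -2.3, -3.9
Numerator is a nonzero constant (1) → Zeros: none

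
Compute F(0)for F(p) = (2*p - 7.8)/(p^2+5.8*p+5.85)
DC gain = F(0) = num(0)/den(0) = -7.8/5.85 = -1.333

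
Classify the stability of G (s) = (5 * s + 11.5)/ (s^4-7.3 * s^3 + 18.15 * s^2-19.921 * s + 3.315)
Denominator: s^4 - 7.3*s^3 + 18.15*s^2 - 19.921*s + 3.315 = (s - 3.9)(s - 0.2)(s^2 - 3.2*s + 4.25). Poles: 0.2, 1.6 + 1.3j, 1.6 - 1.3j, 3.9. Unstable (4 pole(s) in RHP)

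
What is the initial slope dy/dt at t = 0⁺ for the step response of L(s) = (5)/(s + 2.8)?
IVT: y'(0⁺) = lim_{s→∞} s²·Y(s) = lim_{s→∞} s·L(s).
deg(num) = 0, deg(den) = 1, relative degree = 1, so s·L(s) → (leading num)/(leading den) = 5/1 = 5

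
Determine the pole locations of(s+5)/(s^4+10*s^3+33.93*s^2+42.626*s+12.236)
Set denominator = 0: s^4 + 10*s^3 + 33.93*s^2 + 42.626*s + 12.236 = (s + 3.5)(s + 2.3)(s + 3.8)(s + 0.4) = 0 → Poles: -0.4, -2.3, -3.5, -3.8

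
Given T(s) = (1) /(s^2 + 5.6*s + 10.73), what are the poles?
Set denominator = 0: s^2 + 5.6*s + 10.73 = 0 → Poles: -2.8 + 1.7j, -2.8 - 1.7j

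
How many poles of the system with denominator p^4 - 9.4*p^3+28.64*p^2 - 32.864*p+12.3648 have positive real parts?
p^4 - 9.4*p^3 + 28.64*p^2 - 32.864*p + 12.3648 = (p - 2.8)(p - 1.2)(p - 4.6)(p - 0.8). Poles: 0.8, 1.2, 2.8, 4.6. RHP poles (Re>0): 4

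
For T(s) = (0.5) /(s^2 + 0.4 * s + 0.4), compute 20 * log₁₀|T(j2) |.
Substitute s = j*2: T(j2) = -0.132353 - 0.0294118j.
|T(j2)| = sqrt(Re² + Im²) = 0.1356.
20*log₁₀(0.1356) = -17.36 dB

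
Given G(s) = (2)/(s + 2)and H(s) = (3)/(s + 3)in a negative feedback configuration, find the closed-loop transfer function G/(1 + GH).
Closed-loop T = G/(1+GH).
Numerator: G_num * H_den = 2*s + 6.
Denominator: G_den * H_den + G_num * H_num = (s^2 + 5*s + 6) + (6) = s^2 + 5*s + 12.
T(s) = (2*s + 6)/(s^2 + 5*s + 12)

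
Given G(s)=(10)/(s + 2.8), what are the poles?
Set denominator = 0: s + 2.8 = 0 → Poles: -2.8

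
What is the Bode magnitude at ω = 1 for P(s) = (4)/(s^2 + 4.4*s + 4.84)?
Substitute s = j*1: P(j1) = 0.450366 - 0.516044j.
|P(j1)| = sqrt(Re² + Im²) = 0.6849.
20*log₁₀(0.6849) = -3.29 dB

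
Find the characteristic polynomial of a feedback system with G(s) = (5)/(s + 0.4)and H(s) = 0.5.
Characteristic poly = G_den * H_den + G_num * H_num = (s + 0.4) + (2.5) = s + 2.9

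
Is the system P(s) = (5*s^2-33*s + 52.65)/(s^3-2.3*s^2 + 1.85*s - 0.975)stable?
Denominator: s^3 - 2.3*s^2 + 1.85*s - 0.975 = (s - 1.5)(s^2 - 0.8*s + 0.65). Poles: 0.4 + 0.7j, 0.4 - 0.7j, 1.5. All Re(p)<0: No (unstable)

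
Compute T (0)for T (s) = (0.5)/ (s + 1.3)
DC gain = T(0) = num(0)/den(0) = 0.5/1.3 = 0.3846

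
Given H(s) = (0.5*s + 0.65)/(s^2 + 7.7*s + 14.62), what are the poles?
Set denominator = 0: s^2 + 7.7*s + 14.62 = (s + 4.3)(s + 3.4) = 0 → Poles: -3.4, -4.3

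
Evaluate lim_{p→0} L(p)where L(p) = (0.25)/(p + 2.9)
DC gain = L(0) = num(0)/den(0) = 0.25/2.9 = 0.08621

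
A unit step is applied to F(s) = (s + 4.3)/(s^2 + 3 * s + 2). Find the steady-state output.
FVT: lim_{t→∞} y(t) = lim_{s→0} s*Y(s) where Y(s) = F(s)/s.
= lim_{s→0} F(s) = F(0) = num(0)/den(0) = 4.3/2 = 2.15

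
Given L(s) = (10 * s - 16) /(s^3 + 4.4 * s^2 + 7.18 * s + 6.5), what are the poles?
Set denominator = 0: s^3 + 4.4*s^2 + 7.18*s + 6.5 = (s + 2.6)(s^2 + 1.8*s + 2.5) = 0 → Poles: -0.9 + 1.3j, -0.9 - 1.3j, -2.6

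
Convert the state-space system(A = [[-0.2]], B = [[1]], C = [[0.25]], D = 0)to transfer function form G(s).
G(s) = C(sI - A)⁻¹B + D.
Characteristic polynomial det(sI - A) = s + 0.2.
Numerator from C·adj(sI-A)·B + D·det(sI-A) = 0.25.
G(s) = (0.25)/(s + 0.2)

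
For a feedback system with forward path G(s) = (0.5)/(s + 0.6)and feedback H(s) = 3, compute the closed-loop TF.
Closed-loop T = G/(1+GH).
Numerator: G_num * H_den = 0.5.
Denominator: G_den * H_den + G_num * H_num = (s + 0.6) + (1.5) = s + 2.1.
T(s) = (0.5)/(s + 2.1)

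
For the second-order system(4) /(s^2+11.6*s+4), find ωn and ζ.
Standard form: ωn²/(s²+2ζωn·s+ωn²).
const=4=ωn² → ωn=2, s coeff=11.6=2ζωn → ζ=2.9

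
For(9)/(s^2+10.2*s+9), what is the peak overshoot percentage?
Standard form: ωn²/(s²+2ζωn·s+ωn²) → ωn = 3, ζ = 1.7.
ζ ≥ 1, so the response is non-oscillatory: peak overshoot = 0%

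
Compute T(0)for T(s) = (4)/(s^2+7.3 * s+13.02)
DC gain = T(0) = num(0)/den(0) = 4/13.02 = 0.3072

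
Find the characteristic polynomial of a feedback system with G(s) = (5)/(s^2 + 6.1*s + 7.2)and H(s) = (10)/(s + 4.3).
Characteristic poly = G_den * H_den + G_num * H_num = (s^3 + 10.4*s^2 + 33.43*s + 30.96) + (50) = s^3 + 10.4*s^2 + 33.43*s + 80.96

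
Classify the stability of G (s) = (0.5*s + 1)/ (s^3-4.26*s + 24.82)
Denominator: s^3 - 4.26*s + 24.82 = (s + 3.4)(s^2 - 3.4*s + 7.3). Poles: -3.4, 1.7 + 2.1j, 1.7 - 2.1j. Unstable (2 pole(s) in RHP)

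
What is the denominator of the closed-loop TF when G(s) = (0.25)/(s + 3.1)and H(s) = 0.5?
Characteristic poly = G_den * H_den + G_num * H_num = (s + 3.1) + (0.125) = s + 3.225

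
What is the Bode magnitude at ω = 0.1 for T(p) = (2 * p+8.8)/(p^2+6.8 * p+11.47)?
Substitute p = j*0.1: T(j0.1) = 0.766226 - 0.0280134j.
|T(j0.1)| = sqrt(Re² + Im²) = 0.7667.
20*log₁₀(0.7667) = -2.31 dB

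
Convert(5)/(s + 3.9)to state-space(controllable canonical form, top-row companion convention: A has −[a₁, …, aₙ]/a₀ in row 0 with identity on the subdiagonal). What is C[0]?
Reachable canonical form: C = numerator coefficients (right-aligned, zero-padded to length n).
num = 5, C = [[5]].
C[0] = 5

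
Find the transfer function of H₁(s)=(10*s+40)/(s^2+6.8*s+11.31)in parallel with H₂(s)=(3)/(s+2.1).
Parallel: H = H₁ + H₂ = (n₁·d₂ + n₂·d₁)/(d₁·d₂).
n₁·d₂ = 10*s^2 + 61*s + 84. n₂·d₁ = 3*s^2 + 20.4*s + 33.93. Sum = 13*s^2 + 81.4*s + 117.93. d₁·d₂ = s^3 + 8.9*s^2 + 25.59*s + 23.751.
H(s) = (13*s^2 + 81.4*s + 117.93)/(s^3 + 8.9*s^2 + 25.59*s + 23.751)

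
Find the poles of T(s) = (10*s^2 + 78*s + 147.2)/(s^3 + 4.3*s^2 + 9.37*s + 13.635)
Set denominator = 0: s^3 + 4.3*s^2 + 9.37*s + 13.635 = (s + 2.7)(s^2 + 1.6*s + 5.05) = 0 → Poles: -0.8 + 2.1j, -0.8 - 2.1j, -2.7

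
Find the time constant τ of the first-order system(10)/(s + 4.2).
First-order system: τ = -1/pole. Pole = -4.2. τ = -1/(-4.2) = 0.2381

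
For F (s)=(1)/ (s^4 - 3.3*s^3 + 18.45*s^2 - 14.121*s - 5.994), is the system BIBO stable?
Denominator: s^4 - 3.3*s^3 + 18.45*s^2 - 14.121*s - 5.994 = (s - 1.2)(s + 0.3)(s^2 - 2.4*s + 16.65). Poles: -0.3, 1.2, 1.2 + 3.9j, 1.2 - 3.9j. All Re(p)<0: No (unstable)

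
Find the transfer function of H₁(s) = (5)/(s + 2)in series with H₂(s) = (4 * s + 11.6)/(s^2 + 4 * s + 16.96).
Series: H = H₁ · H₂ = (n₁·n₂)/(d₁·d₂).
Num: n₁·n₂ = 20*s + 58. Den: d₁·d₂ = s^3 + 6*s^2 + 24.96*s + 33.92.
H(s) = (20*s + 58)/(s^3 + 6*s^2 + 24.96*s + 33.92)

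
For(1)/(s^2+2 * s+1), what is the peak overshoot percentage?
Standard form: ωn²/(s²+2ζωn·s+ωn²) → ωn = 1, ζ = 1.
ζ ≥ 1, so the response is non-oscillatory: peak overshoot = 0%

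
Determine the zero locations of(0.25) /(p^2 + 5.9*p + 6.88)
Numerator is a nonzero constant (0.25) → Zeros: none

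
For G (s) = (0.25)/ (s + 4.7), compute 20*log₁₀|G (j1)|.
Substitute s = j*1: G(j1) = 0.0508878 - 0.0108272j.
|G(j1)| = sqrt(Re² + Im²) = 0.05203.
20*log₁₀(0.05203) = -25.68 dB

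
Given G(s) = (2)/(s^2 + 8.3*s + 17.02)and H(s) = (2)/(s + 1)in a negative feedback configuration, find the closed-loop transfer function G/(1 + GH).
Closed-loop T = G/(1+GH).
Numerator: G_num * H_den = 2*s + 2.
Denominator: G_den * H_den + G_num * H_num = (s^3 + 9.3*s^2 + 25.32*s + 17.02) + (4) = s^3 + 9.3*s^2 + 25.32*s + 21.02.
T(s) = (2*s + 2)/(s^3 + 9.3*s^2 + 25.32*s + 21.02)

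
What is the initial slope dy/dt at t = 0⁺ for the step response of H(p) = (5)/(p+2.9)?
IVT: y'(0⁺) = lim_{p→∞} p²·Y(p) = lim_{p→∞} p·H(p).
deg(num) = 0, deg(den) = 1, relative degree = 1, so p·H(p) → (leading num)/(leading den) = 5/1 = 5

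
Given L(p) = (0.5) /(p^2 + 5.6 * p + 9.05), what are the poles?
Set denominator = 0: p^2 + 5.6*p + 9.05 = 0 → Poles: -2.8 + 1.1j, -2.8 - 1.1j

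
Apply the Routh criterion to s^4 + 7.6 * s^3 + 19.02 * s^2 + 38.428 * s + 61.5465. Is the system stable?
Routh array:
s^4: [1, 19.02, 61.5465]; s^3: [7.6, 38.428]; s^2: [13.9637, 61.5465]; s^1: [4.93015]; s^0: [61.5465]
First column: [1, 7.6, 13.9637, 4.93015, 61.5465]. Sign changes = 0.
Yes, stable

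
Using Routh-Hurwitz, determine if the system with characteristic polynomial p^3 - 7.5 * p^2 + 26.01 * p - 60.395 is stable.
Routh array:
p^3: [1, 26.01]; p^2: [-7.5, -60.395]; p^1: [17.9573]; p^0: [-60.395]
First column: [1, -7.5, 17.9573, -60.395]. Sign changes = 3.
No, unstable (3 RHP root(s))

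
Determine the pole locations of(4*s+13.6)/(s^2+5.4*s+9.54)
Set denominator = 0: s^2 + 5.4*s + 9.54 = 0 → Poles: -2.7 + 1.5j, -2.7 - 1.5j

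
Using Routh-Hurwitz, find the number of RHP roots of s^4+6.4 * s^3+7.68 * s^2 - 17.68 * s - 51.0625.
Routh array:
s^4: [1, 7.68, -51.0625]; s^3: [6.4, -17.68]; s^2: [10.4425, -51.0625]; s^1: [13.6152]; s^0: [-51.0625]
First column: [1, 6.4, 10.4425, 13.6152, -51.0625]. Sign changes = RHP roots = 1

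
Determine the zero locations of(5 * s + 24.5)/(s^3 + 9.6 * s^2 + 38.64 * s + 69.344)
Set numerator = 0: 5*s + 24.5 = 0 → Zeros: -4.9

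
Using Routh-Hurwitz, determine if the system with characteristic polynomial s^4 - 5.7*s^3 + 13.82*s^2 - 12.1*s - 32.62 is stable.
Routh array:
s^4: [1, 13.82, -32.62]; s^3: [-5.7, -12.1]; s^2: [11.6972, -32.62]; s^1: [-27.9956]; s^0: [-32.62]
First column: [1, -5.7, 11.6972, -27.9956, -32.62]. Sign changes = 3.
No, unstable (3 RHP root(s))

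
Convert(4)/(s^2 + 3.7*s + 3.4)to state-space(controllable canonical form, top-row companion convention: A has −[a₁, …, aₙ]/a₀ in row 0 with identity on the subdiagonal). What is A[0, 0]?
Reachable canonical form for den = s^2 + 3.7*s + 3.4: top row of A = -[a₁,a₂,...,aₙ]/a₀, ones on the subdiagonal, zeros elsewhere.
A = [[-3.7, -3.4], [1, 0]].
A[0,0] = -3.7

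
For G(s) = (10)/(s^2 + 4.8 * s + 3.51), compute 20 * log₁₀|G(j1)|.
Substitute s = j*1: G(j1) = 0.855484 - 1.63599j.
|G(j1)| = sqrt(Re² + Im²) = 1.846.
20*log₁₀(1.846) = 5.33 dB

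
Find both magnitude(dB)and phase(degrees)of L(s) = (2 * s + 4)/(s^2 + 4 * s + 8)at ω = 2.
Substitute s = j*2: L(j2) = 0.6 - 0.2j.
|L| = 20*log₁₀(sqrt(Re²+Im²)) = -3.98 dB.
∠L = atan2(Im, Re) = -18.43°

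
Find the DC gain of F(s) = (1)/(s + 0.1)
DC gain = F(0) = num(0)/den(0) = 1/0.1 = 10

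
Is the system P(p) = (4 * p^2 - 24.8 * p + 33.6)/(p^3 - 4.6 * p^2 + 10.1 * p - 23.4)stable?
Denominator: p^3 - 4.6*p^2 + 10.1*p - 23.4 = (p - 3.6)(p^2 - p + 6.5). Poles: 0.5 + 2.5j, 0.5 - 2.5j, 3.6. All Re(p)<0: No (unstable)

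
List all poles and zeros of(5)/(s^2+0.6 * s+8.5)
Set denominator = 0: s^2 + 0.6*s + 8.5 = 0 → Poles: -0.3 + 2.9j, -0.3 - 2.9j
Numerator is a nonzero constant (5) → Zeros: none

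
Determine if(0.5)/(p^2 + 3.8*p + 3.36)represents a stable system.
Denominator: p^2 + 3.8*p + 3.36 = (p + 1.4)(p + 2.4). Poles: -1.4, -2.4. All Re(p)<0: Yes (stable)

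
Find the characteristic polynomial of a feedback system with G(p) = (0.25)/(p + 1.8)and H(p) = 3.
Characteristic poly = G_den * H_den + G_num * H_num = (p + 1.8) + (0.75) = p + 2.55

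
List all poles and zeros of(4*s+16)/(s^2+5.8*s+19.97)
Set denominator = 0: s^2 + 5.8*s + 19.97 = 0 → Poles: -2.9 + 3.4j, -2.9 - 3.4j
Set numerator = 0: 4*s + 16 = 0 → Zeros: -4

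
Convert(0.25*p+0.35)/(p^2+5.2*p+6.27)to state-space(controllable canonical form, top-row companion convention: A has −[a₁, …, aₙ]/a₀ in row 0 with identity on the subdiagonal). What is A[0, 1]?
Reachable canonical form for den = p^2 + 5.2*p + 6.27: top row of A = -[a₁,a₂,...,aₙ]/a₀, ones on the subdiagonal, zeros elsewhere.
A = [[-5.2, -6.27], [1, 0]].
A[0,1] = -6.27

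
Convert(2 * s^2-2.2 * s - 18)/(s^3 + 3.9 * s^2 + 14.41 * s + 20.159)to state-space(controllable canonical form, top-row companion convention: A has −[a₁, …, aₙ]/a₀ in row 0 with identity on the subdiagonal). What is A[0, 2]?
Reachable canonical form for den = s^3 + 3.9*s^2 + 14.41*s + 20.159: top row of A = -[a₁,a₂,...,aₙ]/a₀, ones on the subdiagonal, zeros elsewhere.
A = [[-3.9, -14.41, -20.159], [1, 0, 0], [0, 1, 0]].
A[0,2] = -20.159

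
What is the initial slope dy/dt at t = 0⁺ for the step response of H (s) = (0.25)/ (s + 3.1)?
IVT: y'(0⁺) = lim_{s→∞} s²·Y(s) = lim_{s→∞} s·H(s).
deg(num) = 0, deg(den) = 1, relative degree = 1, so s·H(s) → (leading num)/(leading den) = 0.25/1 = 0.25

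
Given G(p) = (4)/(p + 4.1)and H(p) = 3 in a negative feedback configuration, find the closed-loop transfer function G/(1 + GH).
Closed-loop T = G/(1+GH).
Numerator: G_num * H_den = 4.
Denominator: G_den * H_den + G_num * H_num = (p + 4.1) + (12) = p + 16.1.
T(p) = (4)/(p + 16.1)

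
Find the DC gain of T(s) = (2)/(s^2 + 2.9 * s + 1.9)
DC gain = T(0) = num(0)/den(0) = 2/1.9 = 1.053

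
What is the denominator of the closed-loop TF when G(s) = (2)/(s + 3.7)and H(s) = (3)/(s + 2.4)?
Characteristic poly = G_den * H_den + G_num * H_num = (s^2 + 6.1*s + 8.88) + (6) = s^2 + 6.1*s + 14.88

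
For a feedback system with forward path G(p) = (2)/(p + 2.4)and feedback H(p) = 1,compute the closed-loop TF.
Closed-loop T = G/(1+GH).
Numerator: G_num * H_den = 2.
Denominator: G_den * H_den + G_num * H_num = (p + 2.4) + (2) = p + 4.4.
T(p) = (2)/(p + 4.4)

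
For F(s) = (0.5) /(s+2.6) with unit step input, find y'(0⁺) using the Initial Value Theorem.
IVT: y'(0⁺) = lim_{s→∞} s²·Y(s) = lim_{s→∞} s·F(s).
deg(num) = 0, deg(den) = 1, relative degree = 1, so s·F(s) → (leading num)/(leading den) = 0.5/1 = 0.5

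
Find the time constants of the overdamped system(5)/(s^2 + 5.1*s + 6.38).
Overdamped: real poles at -2.9, -2.2. τ = -1/pole → τ₁ = 0.3448, τ₂ = 0.4545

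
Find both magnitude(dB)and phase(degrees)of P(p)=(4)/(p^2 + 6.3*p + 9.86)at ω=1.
Substitute p = j*1: P(j1) = 0.299857 - 0.213217j.
|P| = 20*log₁₀(sqrt(Re²+Im²)) = -8.68 dB.
∠P = atan2(Im, Re) = -35.42°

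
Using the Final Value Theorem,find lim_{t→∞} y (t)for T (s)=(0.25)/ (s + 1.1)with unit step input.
FVT: lim_{t→∞} y(t) = lim_{s→0} s*Y(s) where Y(s) = T(s)/s.
= lim_{s→0} T(s) = T(0) = num(0)/den(0) = 0.25/1.1 = 0.2273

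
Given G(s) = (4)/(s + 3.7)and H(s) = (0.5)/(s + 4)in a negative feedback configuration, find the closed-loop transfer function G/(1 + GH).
Closed-loop T = G/(1+GH).
Numerator: G_num * H_den = 4*s + 16.
Denominator: G_den * H_den + G_num * H_num = (s^2 + 7.7*s + 14.8) + (2) = s^2 + 7.7*s + 16.8.
T(s) = (4*s + 16)/(s^2 + 7.7*s + 16.8)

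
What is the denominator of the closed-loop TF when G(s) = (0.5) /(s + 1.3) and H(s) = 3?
Characteristic poly = G_den * H_den + G_num * H_num = (s + 1.3) + (1.5) = s + 2.8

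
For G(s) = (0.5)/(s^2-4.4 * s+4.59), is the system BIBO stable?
Denominator: s^2 - 4.4*s + 4.59 = (s - 1.7)(s - 2.7). Poles: 1.7, 2.7. All Re(p)<0: No (unstable)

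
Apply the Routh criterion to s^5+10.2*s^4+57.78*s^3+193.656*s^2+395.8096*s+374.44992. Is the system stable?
Routh array:
s^5: [1, 57.78, 395.8096]; s^4: [10.2, 193.656, 374.44992]; s^3: [38.7941, 359.099]; s^2: [99.2394, 374.44992]; s^1: [212.721]; s^0: [374.44992]
First column: [1, 10.2, 38.7941, 99.2394, 212.721, 374.44992]. Sign changes = 0.
Yes, stable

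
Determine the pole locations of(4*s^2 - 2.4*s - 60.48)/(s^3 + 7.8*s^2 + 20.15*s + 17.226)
Set denominator = 0: s^3 + 7.8*s^2 + 20.15*s + 17.226 = (s + 2.9)(s + 2.2)(s + 2.7) = 0 → Poles: -2.2, -2.7, -2.9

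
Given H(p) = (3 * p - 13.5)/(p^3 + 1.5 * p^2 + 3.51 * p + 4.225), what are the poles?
Set denominator = 0: p^3 + 1.5*p^2 + 3.51*p + 4.225 = (p + 1.3)(p^2 + 0.2*p + 3.25) = 0 → Poles: -0.1 + 1.8j, -0.1 - 1.8j, -1.3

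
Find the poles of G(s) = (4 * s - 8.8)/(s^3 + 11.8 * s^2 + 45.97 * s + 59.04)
Set denominator = 0: s^3 + 11.8*s^2 + 45.97*s + 59.04 = (s + 4.1)(s + 4.5)(s + 3.2) = 0 → Poles: -3.2, -4.1, -4.5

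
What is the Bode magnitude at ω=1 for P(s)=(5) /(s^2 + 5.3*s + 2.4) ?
Substitute s = j*1: P(j1) = 0.232945 - 0.881864j.
|P(j1)| = sqrt(Re² + Im²) = 0.9121.
20*log₁₀(0.9121) = -0.80 dB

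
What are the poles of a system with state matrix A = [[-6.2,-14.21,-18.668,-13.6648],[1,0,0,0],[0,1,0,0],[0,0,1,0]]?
Eigenvalues solve det(λI - A) = 0.
Characteristic polynomial: λ^4 + 6.2*λ^3 + 14.21*λ^2 + 18.668*λ + 13.6648 = 0.
Factor: (λ + 3.1)(λ + 1.9)(λ^2 + 1.2*λ + 2.32) = 0.
Roots: -0.6 + 1.4j, -0.6 - 1.4j, -1.9, -3.1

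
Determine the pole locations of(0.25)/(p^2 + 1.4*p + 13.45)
Set denominator = 0: p^2 + 1.4*p + 13.45 = 0 → Poles: -0.7 + 3.6j, -0.7 - 3.6j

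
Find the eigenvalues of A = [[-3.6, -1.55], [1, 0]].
Eigenvalues solve det(λI - A) = 0.
Characteristic polynomial: λ^2 + 3.6*λ + 1.55 = 0.
Factor: (λ + 0.5)(λ + 3.1) = 0.
Roots: -0.5, -3.1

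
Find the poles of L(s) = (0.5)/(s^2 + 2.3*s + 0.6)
Set denominator = 0: s^2 + 2.3*s + 0.6 = (s + 0.3)(s + 2) = 0 → Poles: -0.3, -2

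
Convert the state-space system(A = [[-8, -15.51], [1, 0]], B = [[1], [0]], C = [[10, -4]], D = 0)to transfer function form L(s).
L(s) = C(sI - A)⁻¹B + D.
Characteristic polynomial det(sI - A) = s^2 + 8*s + 15.51.
Numerator from C·adj(sI-A)·B + D·det(sI-A) = 10*s - 4.
L(s) = (10*s - 4)/(s^2 + 8*s + 15.51)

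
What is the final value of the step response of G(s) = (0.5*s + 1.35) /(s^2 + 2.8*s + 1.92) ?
FVT: lim_{t→∞} y(t) = lim_{s→0} s*Y(s) where Y(s) = G(s)/s.
= lim_{s→0} G(s) = G(0) = num(0)/den(0) = 1.35/1.92 = 0.7031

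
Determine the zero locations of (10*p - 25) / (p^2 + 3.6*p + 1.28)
Set numerator = 0: 10*p - 25 = 0 → Zeros: 2.5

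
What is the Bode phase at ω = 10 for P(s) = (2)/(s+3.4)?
Substitute s = j*10: P(j10) = 0.0609537 - 0.179276j.
∠P(j10) = atan2(Im, Re) = atan2(-0.179276, 0.0609537) = -71.22°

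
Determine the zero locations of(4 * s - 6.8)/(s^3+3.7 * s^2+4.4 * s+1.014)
Set numerator = 0: 4*s - 6.8 = 0 → Zeros: 1.7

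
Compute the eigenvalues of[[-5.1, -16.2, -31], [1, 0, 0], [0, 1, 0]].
Eigenvalues solve det(λI - A) = 0.
Characteristic polynomial: λ^3 + 5.1*λ^2 + 16.2*λ + 31 = 0.
Factor: (λ + 3.1)(λ^2 + 2*λ + 10) = 0.
Roots: -1 + 3j, -1 - 3j, -3.1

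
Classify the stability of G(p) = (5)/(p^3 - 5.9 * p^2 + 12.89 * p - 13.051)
Denominator: p^3 - 5.9*p^2 + 12.89*p - 13.051 = (p - 3.1)(p^2 - 2.8*p + 4.21). Poles: 1.4 + 1.5j, 1.4 - 1.5j, 3.1. Unstable (3 pole(s) in RHP)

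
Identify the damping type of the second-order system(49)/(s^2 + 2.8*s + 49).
Standard form: ωn²/(s²+2ζωn·s+ωn²) gives ωn=7, ζ=0.2.
Underdamped (ζ = 0.2 < 1)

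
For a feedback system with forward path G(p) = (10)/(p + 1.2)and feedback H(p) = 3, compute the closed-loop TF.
Closed-loop T = G/(1+GH).
Numerator: G_num * H_den = 10.
Denominator: G_den * H_den + G_num * H_num = (p + 1.2) + (30) = p + 31.2.
T(p) = (10)/(p + 31.2)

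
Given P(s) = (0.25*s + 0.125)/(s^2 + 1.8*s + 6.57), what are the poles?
Set denominator = 0: s^2 + 1.8*s + 6.57 = 0 → Poles: -0.9 + 2.4j, -0.9 - 2.4j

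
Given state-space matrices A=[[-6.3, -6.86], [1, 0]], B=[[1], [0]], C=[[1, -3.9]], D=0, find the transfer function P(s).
P(s) = C(sI - A)⁻¹B + D.
Characteristic polynomial det(sI - A) = s^2 + 6.3*s + 6.86.
Numerator from C·adj(sI-A)·B + D·det(sI-A) = s - 3.9.
P(s) = (s - 3.9)/(s^2 + 6.3*s + 6.86)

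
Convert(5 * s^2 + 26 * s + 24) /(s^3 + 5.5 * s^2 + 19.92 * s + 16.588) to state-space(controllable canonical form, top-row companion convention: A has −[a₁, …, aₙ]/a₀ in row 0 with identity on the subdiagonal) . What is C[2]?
Reachable canonical form: C = numerator coefficients (right-aligned, zero-padded to length n).
num = 5*s^2 + 26*s + 24, C = [[5, 26, 24]].
C[2] = 24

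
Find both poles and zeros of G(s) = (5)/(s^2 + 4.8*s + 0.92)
Set denominator = 0: s^2 + 4.8*s + 0.92 = (s + 4.6)(s + 0.2) = 0 → Poles: -0.2, -4.6
Numerator is a nonzero constant (5) → Zeros: none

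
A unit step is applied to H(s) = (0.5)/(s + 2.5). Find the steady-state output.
FVT: lim_{t→∞} y(t) = lim_{s→0} s*Y(s) where Y(s) = H(s)/s.
= lim_{s→0} H(s) = H(0) = num(0)/den(0) = 0.5/2.5 = 0.2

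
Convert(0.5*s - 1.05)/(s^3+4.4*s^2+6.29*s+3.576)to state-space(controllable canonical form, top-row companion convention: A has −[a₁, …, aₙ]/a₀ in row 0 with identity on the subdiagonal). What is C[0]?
Reachable canonical form: C = numerator coefficients (right-aligned, zero-padded to length n).
num = 0.5*s - 1.05, C = [[0, 0.5, -1.05]].
C[0] = 0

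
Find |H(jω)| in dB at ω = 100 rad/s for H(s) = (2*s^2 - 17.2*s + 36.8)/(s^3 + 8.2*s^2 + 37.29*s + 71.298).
Substitute s = j*100: H(j100) = 0.0033516 - 0.0197623j.
|H(j100)| = sqrt(Re² + Im²) = 0.02004.
20*log₁₀(0.02004) = -33.96 dB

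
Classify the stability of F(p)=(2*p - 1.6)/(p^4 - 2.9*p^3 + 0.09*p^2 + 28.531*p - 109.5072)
Denominator: p^4 - 2.9*p^3 + 0.09*p^2 + 28.531*p - 109.5072 = (p - 3.3)(p + 3.2)(p^2 - 2.8*p + 10.37). Poles: -3.2, 1.4 + 2.9j, 1.4 - 2.9j, 3.3. Unstable (3 pole(s) in RHP)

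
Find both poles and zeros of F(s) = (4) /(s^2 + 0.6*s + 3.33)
Set denominator = 0: s^2 + 0.6*s + 3.33 = 0 → Poles: -0.3 + 1.8j, -0.3 - 1.8j
Numerator is a nonzero constant (4) → Zeros: none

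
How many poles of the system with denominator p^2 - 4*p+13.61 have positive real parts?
Poles: 2 + 3.1j, 2 - 3.1j. RHP poles (Re>0): 2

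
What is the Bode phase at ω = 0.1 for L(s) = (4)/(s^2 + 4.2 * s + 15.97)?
Substitute s = j*0.1: L(j0.1) = 0.250453 - 0.00659087j.
∠L(j0.1) = atan2(Im, Re) = atan2(-0.00659087, 0.250453) = -1.51°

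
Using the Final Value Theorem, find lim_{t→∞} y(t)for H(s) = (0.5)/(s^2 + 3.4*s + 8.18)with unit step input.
FVT: lim_{t→∞} y(t) = lim_{s→0} s*Y(s) where Y(s) = H(s)/s.
= lim_{s→0} H(s) = H(0) = num(0)/den(0) = 0.5/8.18 = 0.06112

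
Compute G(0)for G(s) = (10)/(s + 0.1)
DC gain = G(0) = num(0)/den(0) = 10/0.1 = 100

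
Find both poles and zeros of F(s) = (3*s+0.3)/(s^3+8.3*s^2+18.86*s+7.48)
Set denominator = 0: s^3 + 8.3*s^2 + 18.86*s + 7.48 = (s + 0.5)(s + 4.4)(s + 3.4) = 0 → Poles: -0.5, -3.4, -4.4
Set numerator = 0: 3*s + 0.3 = 0 → Zeros: -0.1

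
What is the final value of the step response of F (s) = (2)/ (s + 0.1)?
FVT: lim_{t→∞} y(t) = lim_{s→0} s*Y(s) where Y(s) = F(s)/s.
= lim_{s→0} F(s) = F(0) = num(0)/den(0) = 2/0.1 = 20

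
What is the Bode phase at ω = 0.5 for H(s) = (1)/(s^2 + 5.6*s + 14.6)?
Substitute s = j*0.5: H(j0.5) = 0.0671306 - 0.0130986j.
∠H(j0.5) = atan2(Im, Re) = atan2(-0.0130986, 0.0671306) = -11.04°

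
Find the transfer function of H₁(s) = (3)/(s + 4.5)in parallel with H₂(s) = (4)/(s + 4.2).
Parallel: H = H₁ + H₂ = (n₁·d₂ + n₂·d₁)/(d₁·d₂).
n₁·d₂ = 3*s + 12.6. n₂·d₁ = 4*s + 18. Sum = 7*s + 30.6. d₁·d₂ = s^2 + 8.7*s + 18.9.
H(s) = (7*s + 30.6)/(s^2 + 8.7*s + 18.9)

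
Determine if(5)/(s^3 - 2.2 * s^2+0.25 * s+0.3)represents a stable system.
Denominator: s^3 - 2.2*s^2 + 0.25*s + 0.3 = (s - 2)(s + 0.3)(s - 0.5). Poles: -0.3, 0.5, 2. All Re(p)<0: No (unstable)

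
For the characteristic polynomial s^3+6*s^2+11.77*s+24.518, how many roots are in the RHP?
s^3 + 6*s^2 + 11.77*s + 24.518 = (s + 4.6)(s^2 + 1.4*s + 5.33). Poles: -0.7 + 2.2j, -0.7 - 2.2j, -4.6. RHP poles (Re>0): 0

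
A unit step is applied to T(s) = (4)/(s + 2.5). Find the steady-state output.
FVT: lim_{t→∞} y(t) = lim_{s→0} s*Y(s) where Y(s) = T(s)/s.
= lim_{s→0} T(s) = T(0) = num(0)/den(0) = 4/2.5 = 1.6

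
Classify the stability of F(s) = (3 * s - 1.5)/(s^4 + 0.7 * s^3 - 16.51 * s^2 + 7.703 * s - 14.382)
Denominator: s^4 + 0.7*s^3 - 16.51*s^2 + 7.703*s - 14.382 = (s - 3.6)(s + 4.7)(s^2 - 0.4*s + 0.85). Poles: -4.7, 0.2 + 0.9j, 0.2 - 0.9j, 3.6. Unstable (3 pole(s) in RHP)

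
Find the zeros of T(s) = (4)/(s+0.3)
Numerator is a nonzero constant (4) → Zeros: none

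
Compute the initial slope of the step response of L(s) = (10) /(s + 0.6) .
IVT: y'(0⁺) = lim_{s→∞} s²·Y(s) = lim_{s→∞} s·L(s).
deg(num) = 0, deg(den) = 1, relative degree = 1, so s·L(s) → (leading num)/(leading den) = 10/1 = 10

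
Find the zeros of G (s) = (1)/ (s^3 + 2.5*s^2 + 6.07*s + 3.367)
Numerator is a nonzero constant (1) → Zeros: none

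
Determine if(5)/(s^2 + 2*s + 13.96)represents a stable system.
Denominator: s^2 + 2*s + 13.96. Poles: -1 + 3.6j, -1 - 3.6j. All Re(p)<0: Yes (stable)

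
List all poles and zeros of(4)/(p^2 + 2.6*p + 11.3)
Set denominator = 0: p^2 + 2.6*p + 11.3 = 0 → Poles: -1.3 + 3.1j, -1.3 - 3.1j
Numerator is a nonzero constant (4) → Zeros: none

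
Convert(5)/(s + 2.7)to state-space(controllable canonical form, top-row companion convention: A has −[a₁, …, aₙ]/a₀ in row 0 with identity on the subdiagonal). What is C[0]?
Reachable canonical form: C = numerator coefficients (right-aligned, zero-padded to length n).
num = 5, C = [[5]].
C[0] = 5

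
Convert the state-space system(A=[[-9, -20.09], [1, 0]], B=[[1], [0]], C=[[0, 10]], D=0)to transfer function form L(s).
L(s) = C(sI - A)⁻¹B + D.
Characteristic polynomial det(sI - A) = s^2 + 9*s + 20.09.
Numerator from C·adj(sI-A)·B + D·det(sI-A) = 10.
L(s) = (10)/(s^2 + 9*s + 20.09)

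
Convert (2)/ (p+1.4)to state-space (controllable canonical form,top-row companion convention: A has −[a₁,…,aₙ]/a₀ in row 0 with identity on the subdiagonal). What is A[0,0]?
Reachable canonical form for den = p + 1.4: top row of A = -[a₁,a₂,...,aₙ]/a₀, ones on the subdiagonal, zeros elsewhere.
A = [[-1.4]].
A[0,0] = -1.4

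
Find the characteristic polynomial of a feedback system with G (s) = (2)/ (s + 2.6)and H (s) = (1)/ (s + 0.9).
Characteristic poly = G_den * H_den + G_num * H_num = (s^2 + 3.5*s + 2.34) + (2) = s^2 + 3.5*s + 4.34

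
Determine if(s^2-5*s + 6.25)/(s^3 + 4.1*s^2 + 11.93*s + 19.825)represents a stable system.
Denominator: s^3 + 4.1*s^2 + 11.93*s + 19.825 = (s + 2.5)(s^2 + 1.6*s + 7.93). Poles: -0.8 + 2.7j, -0.8 - 2.7j, -2.5. All Re(p)<0: Yes (stable)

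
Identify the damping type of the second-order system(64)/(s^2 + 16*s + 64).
Standard form: ωn²/(s²+2ζωn·s+ωn²) gives ωn=8, ζ=1.
Critically damped (ζ = 1)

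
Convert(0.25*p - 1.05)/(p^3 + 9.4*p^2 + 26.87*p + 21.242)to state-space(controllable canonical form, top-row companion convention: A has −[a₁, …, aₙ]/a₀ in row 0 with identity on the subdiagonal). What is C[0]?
Reachable canonical form: C = numerator coefficients (right-aligned, zero-padded to length n).
num = 0.25*p - 1.05, C = [[0, 0.25, -1.05]].
C[0] = 0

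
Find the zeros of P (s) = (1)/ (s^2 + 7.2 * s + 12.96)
Numerator is a nonzero constant (1) → Zeros: none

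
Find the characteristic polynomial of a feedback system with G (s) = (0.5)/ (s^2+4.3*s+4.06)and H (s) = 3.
Characteristic poly = G_den * H_den + G_num * H_num = (s^2 + 4.3*s + 4.06) + (1.5) = s^2 + 4.3*s + 5.56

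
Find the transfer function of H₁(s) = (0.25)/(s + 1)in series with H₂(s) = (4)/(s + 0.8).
Series: H = H₁ · H₂ = (n₁·n₂)/(d₁·d₂).
Num: n₁·n₂ = 1. Den: d₁·d₂ = s^2 + 1.8*s + 0.8.
H(s) = (1)/(s^2 + 1.8*s + 0.8)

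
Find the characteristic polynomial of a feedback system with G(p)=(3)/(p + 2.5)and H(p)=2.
Characteristic poly = G_den * H_den + G_num * H_num = (p + 2.5) + (6) = p + 8.5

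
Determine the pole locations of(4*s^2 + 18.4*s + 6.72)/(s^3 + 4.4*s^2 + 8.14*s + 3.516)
Set denominator = 0: s^3 + 4.4*s^2 + 8.14*s + 3.516 = (s + 0.6)(s^2 + 3.8*s + 5.86) = 0 → Poles: -0.6, -1.9 + 1.5j, -1.9 - 1.5j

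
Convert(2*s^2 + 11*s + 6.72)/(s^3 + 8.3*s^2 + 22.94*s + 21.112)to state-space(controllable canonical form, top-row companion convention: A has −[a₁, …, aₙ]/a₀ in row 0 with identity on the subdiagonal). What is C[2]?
Reachable canonical form: C = numerator coefficients (right-aligned, zero-padded to length n).
num = 2*s^2 + 11*s + 6.72, C = [[2, 11, 6.72]].
C[2] = 6.72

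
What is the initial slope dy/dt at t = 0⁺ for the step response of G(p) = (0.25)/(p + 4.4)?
IVT: y'(0⁺) = lim_{p→∞} p²·Y(p) = lim_{p→∞} p·G(p).
deg(num) = 0, deg(den) = 1, relative degree = 1, so p·G(p) → (leading num)/(leading den) = 0.25/1 = 0.25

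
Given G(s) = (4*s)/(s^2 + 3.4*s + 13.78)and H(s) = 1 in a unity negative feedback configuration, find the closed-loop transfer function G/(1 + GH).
Closed-loop T = G/(1+GH).
Numerator: G_num * H_den = 4*s.
Denominator: G_den * H_den + G_num * H_num = (s^2 + 3.4*s + 13.78) + (4*s) = s^2 + 7.4*s + 13.78.
T(s) = (4*s)/(s^2 + 7.4*s + 13.78)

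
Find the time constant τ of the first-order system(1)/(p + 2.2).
First-order system: τ = -1/pole. Pole = -2.2. τ = -1/(-2.2) = 0.4545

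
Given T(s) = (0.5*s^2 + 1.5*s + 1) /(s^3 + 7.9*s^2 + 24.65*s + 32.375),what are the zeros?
Set numerator = 0: 0.5*s^2 + 1.5*s + 1 = 0.5*(s + 2)(s + 1) = 0 → Zeros: -1, -2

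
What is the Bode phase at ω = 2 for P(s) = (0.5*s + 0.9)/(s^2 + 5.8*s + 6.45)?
Substitute s = j*2: P(j2) = 0.0982125 - 0.056843j.
∠P(j2) = atan2(Im, Re) = atan2(-0.056843, 0.0982125) = -30.06°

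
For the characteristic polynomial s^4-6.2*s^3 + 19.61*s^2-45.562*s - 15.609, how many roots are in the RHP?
s^4 - 6.2*s^3 + 19.61*s^2 - 45.562*s - 15.609 = (s - 4.3)(s + 0.3)(s^2 - 2.2*s + 12.1). Poles: -0.3, 1.1 + 3.3j, 1.1 - 3.3j, 4.3. RHP poles (Re>0): 3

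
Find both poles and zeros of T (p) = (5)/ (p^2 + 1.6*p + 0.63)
Set denominator = 0: p^2 + 1.6*p + 0.63 = (p + 0.7)(p + 0.9) = 0 → Poles: -0.7, -0.9
Numerator is a nonzero constant (5) → Zeros: none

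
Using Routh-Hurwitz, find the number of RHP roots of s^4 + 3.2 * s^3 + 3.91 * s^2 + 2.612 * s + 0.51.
Routh array:
s^4: [1, 3.91, 0.51]; s^3: [3.2, 2.612]; s^2: [3.09375, 0.51]; s^1: [2.08448]; s^0: [0.51]
First column: [1, 3.2, 3.09375, 2.08448, 0.51]. Sign changes = RHP roots = 0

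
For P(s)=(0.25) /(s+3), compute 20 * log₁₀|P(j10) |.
Substitute s = j*10: P(j10) = 0.00688073 - 0.0229358j.
|P(j10)| = sqrt(Re² + Im²) = 0.02395.
20*log₁₀(0.02395) = -32.42 dB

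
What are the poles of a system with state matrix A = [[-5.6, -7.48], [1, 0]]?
Eigenvalues solve det(λI - A) = 0.
Characteristic polynomial: λ^2 + 5.6*λ + 7.48 = 0.
Factor: (λ + 2.2)(λ + 3.4) = 0.
Roots: -2.2, -3.4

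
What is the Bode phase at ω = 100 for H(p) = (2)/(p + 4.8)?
Substitute p = j*100: H(j100) = 0.000957793 - 0.019954j.
∠H(j100) = atan2(Im, Re) = atan2(-0.019954, 0.000957793) = -87.25°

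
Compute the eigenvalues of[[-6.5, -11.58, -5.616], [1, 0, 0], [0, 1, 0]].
Eigenvalues solve det(λI - A) = 0.
Characteristic polynomial: λ^3 + 6.5*λ^2 + 11.58*λ + 5.616 = 0.
Factor: (λ + 0.8)(λ + 1.8)(λ + 3.9) = 0.
Roots: -0.8, -1.8, -3.9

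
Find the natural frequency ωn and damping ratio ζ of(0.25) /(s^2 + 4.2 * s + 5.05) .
Underdamped: complex pole -2.1 + 0.8j. ωn = |pole| = 2.247, ζ = -Re(pole)/ωn = 0.9345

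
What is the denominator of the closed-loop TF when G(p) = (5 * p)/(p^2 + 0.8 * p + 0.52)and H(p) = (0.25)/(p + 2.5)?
Characteristic poly = G_den * H_den + G_num * H_num = (p^3 + 3.3*p^2 + 2.52*p + 1.3) + (1.25*p) = p^3 + 3.3*p^2 + 3.77*p + 1.3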